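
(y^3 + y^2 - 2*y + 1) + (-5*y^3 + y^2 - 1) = -4*y^3 + 2*y^2 - 2*y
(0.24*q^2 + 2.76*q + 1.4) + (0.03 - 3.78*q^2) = -3.54*q^2 + 2.76*q + 1.43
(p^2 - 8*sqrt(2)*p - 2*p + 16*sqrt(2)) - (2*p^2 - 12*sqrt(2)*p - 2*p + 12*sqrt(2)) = -p^2 + 4*sqrt(2)*p + 4*sqrt(2)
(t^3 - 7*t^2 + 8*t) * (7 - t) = -t^4 + 14*t^3 - 57*t^2 + 56*t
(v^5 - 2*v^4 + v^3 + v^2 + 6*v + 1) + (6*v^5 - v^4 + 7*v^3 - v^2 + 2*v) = 7*v^5 - 3*v^4 + 8*v^3 + 8*v + 1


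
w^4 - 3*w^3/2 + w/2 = w*(w - 1)^2*(w + 1/2)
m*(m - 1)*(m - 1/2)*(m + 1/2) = m^4 - m^3 - m^2/4 + m/4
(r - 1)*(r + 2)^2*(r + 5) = r^4 + 8*r^3 + 15*r^2 - 4*r - 20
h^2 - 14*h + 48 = (h - 8)*(h - 6)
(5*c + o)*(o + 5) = 5*c*o + 25*c + o^2 + 5*o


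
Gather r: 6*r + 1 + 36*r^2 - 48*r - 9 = 36*r^2 - 42*r - 8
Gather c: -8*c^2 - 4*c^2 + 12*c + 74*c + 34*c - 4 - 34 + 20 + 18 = -12*c^2 + 120*c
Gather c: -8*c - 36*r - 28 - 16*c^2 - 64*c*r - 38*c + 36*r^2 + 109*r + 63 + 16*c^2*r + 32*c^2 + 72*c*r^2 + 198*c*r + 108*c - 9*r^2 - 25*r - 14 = c^2*(16*r + 16) + c*(72*r^2 + 134*r + 62) + 27*r^2 + 48*r + 21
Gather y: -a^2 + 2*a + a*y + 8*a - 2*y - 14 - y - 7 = -a^2 + 10*a + y*(a - 3) - 21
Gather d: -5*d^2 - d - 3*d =-5*d^2 - 4*d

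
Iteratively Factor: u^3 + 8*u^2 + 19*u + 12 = (u + 1)*(u^2 + 7*u + 12) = (u + 1)*(u + 4)*(u + 3)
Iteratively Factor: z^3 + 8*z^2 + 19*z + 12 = (z + 3)*(z^2 + 5*z + 4) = (z + 1)*(z + 3)*(z + 4)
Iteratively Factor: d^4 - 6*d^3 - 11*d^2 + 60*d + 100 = (d + 2)*(d^3 - 8*d^2 + 5*d + 50) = (d - 5)*(d + 2)*(d^2 - 3*d - 10) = (d - 5)^2*(d + 2)*(d + 2)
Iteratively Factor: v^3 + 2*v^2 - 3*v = (v - 1)*(v^2 + 3*v) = (v - 1)*(v + 3)*(v)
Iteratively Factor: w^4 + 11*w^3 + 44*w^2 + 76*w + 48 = (w + 3)*(w^3 + 8*w^2 + 20*w + 16) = (w + 2)*(w + 3)*(w^2 + 6*w + 8) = (w + 2)^2*(w + 3)*(w + 4)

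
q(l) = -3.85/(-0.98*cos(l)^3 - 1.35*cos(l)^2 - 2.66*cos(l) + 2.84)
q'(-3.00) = -0.06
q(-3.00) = -0.75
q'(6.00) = -2.57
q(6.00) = 2.11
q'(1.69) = 0.92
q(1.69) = -1.23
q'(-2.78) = -0.15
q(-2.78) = -0.78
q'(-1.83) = -0.68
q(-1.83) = -1.12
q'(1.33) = 2.90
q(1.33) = -1.82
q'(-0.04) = -0.28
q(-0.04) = 1.80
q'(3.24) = -0.04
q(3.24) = -0.75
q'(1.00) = 22.10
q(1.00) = -4.51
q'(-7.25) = -31.93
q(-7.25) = -5.39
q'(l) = -3.85*(-2.94*sin(l)*cos(l)^2 - 2.7*sin(l)*cos(l) - 2.66*sin(l))/(-0.98*cos(l)^3 - 1.35*cos(l)^2 - 2.66*cos(l) + 2.84)^2 = (11.319*cos(l)^2 + 10.395*cos(l) + 10.241)*sin(l)/(0.98*cos(l)^3 + 1.35*cos(l)^2 + 2.66*cos(l) - 2.84)^2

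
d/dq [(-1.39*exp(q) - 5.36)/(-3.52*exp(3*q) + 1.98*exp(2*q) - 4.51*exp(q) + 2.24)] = (-9.7856*exp(3*q) - 53.8494*exp(2*q) + 21.2256*exp(q) - 27.2872)*exp(q)/(12.3904*exp(6*q) - 13.9392*exp(5*q) + 35.6708*exp(4*q) - 33.6292*exp(3*q) + 29.2105*exp(2*q) - 20.2048*exp(q) + 5.0176)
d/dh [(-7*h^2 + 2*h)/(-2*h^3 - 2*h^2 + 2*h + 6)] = (-h*(7*h - 2)*(3*h^2 + 2*h - 1)/2 + (7*h - 1)*(h^3 + h^2 - h - 3))/(h^3 + h^2 - h - 3)^2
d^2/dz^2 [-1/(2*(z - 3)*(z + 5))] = (-(z - 3)^2 - (z - 3)*(z + 5) - (z + 5)^2)/((z - 3)^3*(z + 5)^3)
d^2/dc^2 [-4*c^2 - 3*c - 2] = -8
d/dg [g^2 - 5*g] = 2*g - 5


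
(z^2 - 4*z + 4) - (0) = z^2 - 4*z + 4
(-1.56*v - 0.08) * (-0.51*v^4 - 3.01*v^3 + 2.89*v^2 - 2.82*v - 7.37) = 0.7956*v^5 + 4.7364*v^4 - 4.2676*v^3 + 4.168*v^2 + 11.7228*v + 0.5896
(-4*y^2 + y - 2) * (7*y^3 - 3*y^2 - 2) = -28*y^5 + 19*y^4 - 17*y^3 + 14*y^2 - 2*y + 4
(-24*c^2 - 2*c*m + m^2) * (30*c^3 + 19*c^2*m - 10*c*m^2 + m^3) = -720*c^5 - 516*c^4*m + 232*c^3*m^2 + 15*c^2*m^3 - 12*c*m^4 + m^5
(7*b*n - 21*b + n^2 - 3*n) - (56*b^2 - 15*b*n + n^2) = -56*b^2 + 22*b*n - 21*b - 3*n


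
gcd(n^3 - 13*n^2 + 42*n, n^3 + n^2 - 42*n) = n^2 - 6*n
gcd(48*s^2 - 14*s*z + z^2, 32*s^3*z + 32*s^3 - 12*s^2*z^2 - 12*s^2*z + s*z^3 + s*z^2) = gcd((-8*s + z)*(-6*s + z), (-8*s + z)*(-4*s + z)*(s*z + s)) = -8*s + z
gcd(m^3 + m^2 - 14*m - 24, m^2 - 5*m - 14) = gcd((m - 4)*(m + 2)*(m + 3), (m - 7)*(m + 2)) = m + 2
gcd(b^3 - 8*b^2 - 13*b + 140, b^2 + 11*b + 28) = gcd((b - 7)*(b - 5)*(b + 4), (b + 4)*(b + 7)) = b + 4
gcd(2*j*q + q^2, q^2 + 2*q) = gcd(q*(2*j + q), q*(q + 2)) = q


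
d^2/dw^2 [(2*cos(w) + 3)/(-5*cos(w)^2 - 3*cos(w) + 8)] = 5*(45*(1 - cos(2*w))^2*cos(w)/2 + 27*(1 - cos(2*w))^2/2 - 151*cos(w)/4 + 129*cos(2*w)/2 + 183*cos(3*w)/4 - 5*cos(5*w) - 135/2)/((cos(w) - 1)^3*(5*cos(w) + 8)^3)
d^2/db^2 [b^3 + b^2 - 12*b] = 6*b + 2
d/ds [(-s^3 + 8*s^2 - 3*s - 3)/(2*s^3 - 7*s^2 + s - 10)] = (-9*s^4 + 10*s^3 + 35*s^2 - 202*s + 33)/(4*s^6 - 28*s^5 + 53*s^4 - 54*s^3 + 141*s^2 - 20*s + 100)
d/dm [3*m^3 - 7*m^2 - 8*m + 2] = 9*m^2 - 14*m - 8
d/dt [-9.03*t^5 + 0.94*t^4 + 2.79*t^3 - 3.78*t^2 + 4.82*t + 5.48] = -45.15*t^4 + 3.76*t^3 + 8.37*t^2 - 7.56*t + 4.82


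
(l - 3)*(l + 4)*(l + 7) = l^3 + 8*l^2 - 5*l - 84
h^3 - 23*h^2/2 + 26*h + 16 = (h - 8)*(h - 4)*(h + 1/2)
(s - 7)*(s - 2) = s^2 - 9*s + 14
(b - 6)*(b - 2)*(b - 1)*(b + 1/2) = b^4 - 17*b^3/2 + 31*b^2/2 - 2*b - 6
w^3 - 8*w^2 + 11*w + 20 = (w - 5)*(w - 4)*(w + 1)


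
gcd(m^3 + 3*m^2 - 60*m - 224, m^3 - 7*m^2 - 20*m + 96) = m^2 - 4*m - 32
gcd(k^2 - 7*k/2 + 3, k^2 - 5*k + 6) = k - 2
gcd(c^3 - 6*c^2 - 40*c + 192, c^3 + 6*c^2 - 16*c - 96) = c^2 + 2*c - 24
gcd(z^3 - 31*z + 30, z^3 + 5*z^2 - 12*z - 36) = z + 6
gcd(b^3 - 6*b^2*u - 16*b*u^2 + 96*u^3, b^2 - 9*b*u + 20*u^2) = -b + 4*u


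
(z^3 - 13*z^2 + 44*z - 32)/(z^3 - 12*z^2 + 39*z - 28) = (z - 8)/(z - 7)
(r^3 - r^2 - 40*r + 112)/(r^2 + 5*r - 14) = (r^2 - 8*r + 16)/(r - 2)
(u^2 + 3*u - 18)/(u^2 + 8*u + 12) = (u - 3)/(u + 2)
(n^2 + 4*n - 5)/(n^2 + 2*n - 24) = (n^2 + 4*n - 5)/(n^2 + 2*n - 24)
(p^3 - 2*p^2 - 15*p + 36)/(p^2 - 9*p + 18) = (p^2 + p - 12)/(p - 6)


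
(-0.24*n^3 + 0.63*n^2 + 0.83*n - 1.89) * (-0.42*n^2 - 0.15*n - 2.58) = 0.1008*n^5 - 0.2286*n^4 + 0.1761*n^3 - 0.9561*n^2 - 1.8579*n + 4.8762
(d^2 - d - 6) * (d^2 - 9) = d^4 - d^3 - 15*d^2 + 9*d + 54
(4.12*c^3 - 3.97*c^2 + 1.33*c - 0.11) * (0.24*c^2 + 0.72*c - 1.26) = 0.9888*c^5 + 2.0136*c^4 - 7.7304*c^3 + 5.9334*c^2 - 1.755*c + 0.1386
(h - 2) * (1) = h - 2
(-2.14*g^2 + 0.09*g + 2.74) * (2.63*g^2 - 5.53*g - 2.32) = -5.6282*g^4 + 12.0709*g^3 + 11.6733*g^2 - 15.361*g - 6.3568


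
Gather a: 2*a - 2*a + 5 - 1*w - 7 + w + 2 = 0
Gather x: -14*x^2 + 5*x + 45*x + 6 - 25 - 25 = -14*x^2 + 50*x - 44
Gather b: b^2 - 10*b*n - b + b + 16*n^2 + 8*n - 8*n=b^2 - 10*b*n + 16*n^2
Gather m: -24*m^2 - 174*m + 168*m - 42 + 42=-24*m^2 - 6*m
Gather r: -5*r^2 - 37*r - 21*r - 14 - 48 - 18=-5*r^2 - 58*r - 80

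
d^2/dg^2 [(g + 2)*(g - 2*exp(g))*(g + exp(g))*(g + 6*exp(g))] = 5*g^3*exp(g) - 32*g^2*exp(2*g) + 40*g^2*exp(g) + 12*g^2 - 108*g*exp(3*g) - 128*g*exp(2*g) + 70*g*exp(g) + 12*g - 288*exp(3*g) - 80*exp(2*g) + 20*exp(g)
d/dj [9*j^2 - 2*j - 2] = 18*j - 2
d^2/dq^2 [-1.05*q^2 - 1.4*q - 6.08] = -2.10000000000000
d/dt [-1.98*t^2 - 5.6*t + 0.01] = -3.96*t - 5.6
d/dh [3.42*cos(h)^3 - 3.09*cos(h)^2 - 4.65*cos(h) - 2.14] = (-10.26*cos(h)^2 + 6.18*cos(h) + 4.65)*sin(h)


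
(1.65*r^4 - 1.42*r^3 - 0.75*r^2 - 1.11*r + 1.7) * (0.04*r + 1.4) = 0.066*r^5 + 2.2532*r^4 - 2.018*r^3 - 1.0944*r^2 - 1.486*r + 2.38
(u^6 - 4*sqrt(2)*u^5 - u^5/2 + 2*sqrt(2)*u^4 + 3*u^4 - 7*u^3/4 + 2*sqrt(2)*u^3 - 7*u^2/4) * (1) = u^6 - 4*sqrt(2)*u^5 - u^5/2 + 2*sqrt(2)*u^4 + 3*u^4 - 7*u^3/4 + 2*sqrt(2)*u^3 - 7*u^2/4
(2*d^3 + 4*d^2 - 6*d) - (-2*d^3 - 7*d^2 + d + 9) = 4*d^3 + 11*d^2 - 7*d - 9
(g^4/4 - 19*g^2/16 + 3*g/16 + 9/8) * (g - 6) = g^5/4 - 3*g^4/2 - 19*g^3/16 + 117*g^2/16 - 27/4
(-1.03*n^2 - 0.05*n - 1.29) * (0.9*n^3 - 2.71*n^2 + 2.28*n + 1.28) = -0.927*n^5 + 2.7463*n^4 - 3.3739*n^3 + 2.0635*n^2 - 3.0052*n - 1.6512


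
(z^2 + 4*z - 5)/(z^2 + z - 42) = (z^2 + 4*z - 5)/(z^2 + z - 42)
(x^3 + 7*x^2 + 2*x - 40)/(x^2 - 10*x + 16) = (x^2 + 9*x + 20)/(x - 8)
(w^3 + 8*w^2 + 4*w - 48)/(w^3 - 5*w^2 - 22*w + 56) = (w + 6)/(w - 7)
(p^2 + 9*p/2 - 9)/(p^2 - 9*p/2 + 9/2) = (p + 6)/(p - 3)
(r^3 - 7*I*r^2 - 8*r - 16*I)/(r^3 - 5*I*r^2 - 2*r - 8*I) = (r - 4*I)/(r - 2*I)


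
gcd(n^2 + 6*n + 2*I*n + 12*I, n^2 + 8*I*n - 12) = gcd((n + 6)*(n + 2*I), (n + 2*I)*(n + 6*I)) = n + 2*I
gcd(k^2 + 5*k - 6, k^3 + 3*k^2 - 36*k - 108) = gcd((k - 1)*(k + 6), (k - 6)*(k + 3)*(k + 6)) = k + 6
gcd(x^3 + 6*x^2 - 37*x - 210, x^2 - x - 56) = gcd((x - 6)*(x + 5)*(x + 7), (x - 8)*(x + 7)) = x + 7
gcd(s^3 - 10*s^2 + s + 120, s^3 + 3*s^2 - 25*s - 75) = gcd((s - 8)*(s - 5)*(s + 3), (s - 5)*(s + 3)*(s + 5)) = s^2 - 2*s - 15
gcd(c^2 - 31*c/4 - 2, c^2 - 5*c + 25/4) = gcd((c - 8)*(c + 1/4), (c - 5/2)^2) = 1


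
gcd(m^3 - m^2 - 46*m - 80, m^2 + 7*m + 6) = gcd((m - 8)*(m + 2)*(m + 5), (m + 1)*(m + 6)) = 1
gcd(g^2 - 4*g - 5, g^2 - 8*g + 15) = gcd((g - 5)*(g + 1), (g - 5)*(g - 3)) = g - 5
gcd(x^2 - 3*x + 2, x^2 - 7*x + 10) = x - 2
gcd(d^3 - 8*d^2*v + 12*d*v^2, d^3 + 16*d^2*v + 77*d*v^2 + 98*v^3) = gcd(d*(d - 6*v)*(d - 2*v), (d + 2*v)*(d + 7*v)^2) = 1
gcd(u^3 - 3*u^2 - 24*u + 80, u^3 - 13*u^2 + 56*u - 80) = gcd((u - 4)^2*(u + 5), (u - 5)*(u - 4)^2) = u^2 - 8*u + 16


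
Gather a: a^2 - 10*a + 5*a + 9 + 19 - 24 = a^2 - 5*a + 4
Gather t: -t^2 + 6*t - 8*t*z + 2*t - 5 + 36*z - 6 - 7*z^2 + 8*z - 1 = -t^2 + t*(8 - 8*z) - 7*z^2 + 44*z - 12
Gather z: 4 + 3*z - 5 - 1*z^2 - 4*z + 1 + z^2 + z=0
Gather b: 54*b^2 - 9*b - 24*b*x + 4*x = 54*b^2 + b*(-24*x - 9) + 4*x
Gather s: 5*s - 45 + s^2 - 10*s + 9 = s^2 - 5*s - 36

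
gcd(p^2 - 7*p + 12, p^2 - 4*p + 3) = p - 3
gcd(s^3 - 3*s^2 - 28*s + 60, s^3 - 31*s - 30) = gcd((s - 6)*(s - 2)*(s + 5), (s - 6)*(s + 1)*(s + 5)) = s^2 - s - 30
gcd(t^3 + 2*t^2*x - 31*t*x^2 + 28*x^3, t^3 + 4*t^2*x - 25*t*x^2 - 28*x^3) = -t^2 - 3*t*x + 28*x^2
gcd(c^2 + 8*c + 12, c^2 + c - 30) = c + 6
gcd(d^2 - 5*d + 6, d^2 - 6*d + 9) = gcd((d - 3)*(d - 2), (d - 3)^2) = d - 3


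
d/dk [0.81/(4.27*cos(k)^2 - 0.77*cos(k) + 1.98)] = (6.9174*cos(k) - 0.6237)*sin(k)/(4.27*cos(k)^2 - 0.77*cos(k) + 1.98)^2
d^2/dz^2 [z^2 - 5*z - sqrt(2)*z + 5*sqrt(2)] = 2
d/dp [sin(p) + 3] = cos(p)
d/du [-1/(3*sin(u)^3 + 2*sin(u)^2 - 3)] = (9*sin(u) + 4)*sin(u)*cos(u)/(3*sin(u)^3 + 2*sin(u)^2 - 3)^2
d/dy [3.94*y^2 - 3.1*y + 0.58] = 7.88*y - 3.1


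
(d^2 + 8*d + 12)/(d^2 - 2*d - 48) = (d + 2)/(d - 8)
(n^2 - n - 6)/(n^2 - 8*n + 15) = (n + 2)/(n - 5)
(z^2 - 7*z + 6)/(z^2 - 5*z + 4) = (z - 6)/(z - 4)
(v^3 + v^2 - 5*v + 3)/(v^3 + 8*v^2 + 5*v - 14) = (v^2 + 2*v - 3)/(v^2 + 9*v + 14)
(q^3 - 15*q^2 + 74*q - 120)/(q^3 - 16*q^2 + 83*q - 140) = (q - 6)/(q - 7)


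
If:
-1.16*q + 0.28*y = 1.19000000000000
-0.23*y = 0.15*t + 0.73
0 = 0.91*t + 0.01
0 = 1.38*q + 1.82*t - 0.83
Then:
No Solution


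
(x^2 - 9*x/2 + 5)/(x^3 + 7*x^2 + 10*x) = (x^2 - 9*x/2 + 5)/(x*(x^2 + 7*x + 10))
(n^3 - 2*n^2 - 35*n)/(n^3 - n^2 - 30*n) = (n - 7)/(n - 6)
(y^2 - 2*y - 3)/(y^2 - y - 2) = (y - 3)/(y - 2)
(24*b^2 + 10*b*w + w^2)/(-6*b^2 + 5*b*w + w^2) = (4*b + w)/(-b + w)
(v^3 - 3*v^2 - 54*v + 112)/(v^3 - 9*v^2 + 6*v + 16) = (v + 7)/(v + 1)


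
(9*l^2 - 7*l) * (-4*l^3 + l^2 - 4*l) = -36*l^5 + 37*l^4 - 43*l^3 + 28*l^2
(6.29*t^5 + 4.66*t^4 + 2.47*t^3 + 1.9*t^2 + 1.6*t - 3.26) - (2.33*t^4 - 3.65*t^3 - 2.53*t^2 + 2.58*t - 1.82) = 6.29*t^5 + 2.33*t^4 + 6.12*t^3 + 4.43*t^2 - 0.98*t - 1.44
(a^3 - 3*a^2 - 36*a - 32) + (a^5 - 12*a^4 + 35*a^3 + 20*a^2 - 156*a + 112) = a^5 - 12*a^4 + 36*a^3 + 17*a^2 - 192*a + 80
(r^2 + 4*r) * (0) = 0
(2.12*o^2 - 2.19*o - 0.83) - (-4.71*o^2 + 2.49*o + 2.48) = 6.83*o^2 - 4.68*o - 3.31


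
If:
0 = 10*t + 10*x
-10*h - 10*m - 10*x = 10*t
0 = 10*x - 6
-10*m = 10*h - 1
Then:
No Solution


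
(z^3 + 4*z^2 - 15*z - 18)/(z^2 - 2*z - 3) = z + 6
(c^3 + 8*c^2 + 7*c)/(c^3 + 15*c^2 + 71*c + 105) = c*(c + 1)/(c^2 + 8*c + 15)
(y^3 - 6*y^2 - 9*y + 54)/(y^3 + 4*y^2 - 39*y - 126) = (y - 3)/(y + 7)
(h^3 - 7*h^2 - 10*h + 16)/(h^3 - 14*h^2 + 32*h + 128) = (h - 1)/(h - 8)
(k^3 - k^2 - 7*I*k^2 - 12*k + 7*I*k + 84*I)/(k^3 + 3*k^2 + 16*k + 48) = (k^2 - k*(4 + 7*I) + 28*I)/(k^2 + 16)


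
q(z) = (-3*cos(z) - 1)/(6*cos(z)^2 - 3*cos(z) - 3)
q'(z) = (12*sin(z)*cos(z) - 3*sin(z))*(-3*cos(z) - 1)/(6*cos(z)^2 - 3*cos(z) - 3)^2 + 3*sin(z)/(6*cos(z)^2 - 3*cos(z) - 3)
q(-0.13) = 52.63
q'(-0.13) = 809.19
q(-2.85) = 0.35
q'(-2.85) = 0.11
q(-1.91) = 0.00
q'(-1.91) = 2.11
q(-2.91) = 0.34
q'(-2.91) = 0.08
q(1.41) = 0.45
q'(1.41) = -0.75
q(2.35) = 0.54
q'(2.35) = -1.07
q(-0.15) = 39.54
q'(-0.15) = 526.75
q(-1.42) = 0.44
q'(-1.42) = 0.74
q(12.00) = 2.80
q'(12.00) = 9.80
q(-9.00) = 0.37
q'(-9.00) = 0.19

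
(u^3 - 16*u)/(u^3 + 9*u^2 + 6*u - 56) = u*(u - 4)/(u^2 + 5*u - 14)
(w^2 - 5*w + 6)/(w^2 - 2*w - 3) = (w - 2)/(w + 1)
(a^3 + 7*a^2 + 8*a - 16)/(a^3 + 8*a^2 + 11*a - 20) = (a + 4)/(a + 5)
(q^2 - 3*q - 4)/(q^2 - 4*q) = (q + 1)/q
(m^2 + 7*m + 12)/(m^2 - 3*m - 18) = (m + 4)/(m - 6)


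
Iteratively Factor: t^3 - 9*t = (t + 3)*(t^2 - 3*t) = (t - 3)*(t + 3)*(t)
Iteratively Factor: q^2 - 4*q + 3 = (q - 1)*(q - 3)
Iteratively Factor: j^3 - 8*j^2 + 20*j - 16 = (j - 2)*(j^2 - 6*j + 8) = (j - 4)*(j - 2)*(j - 2)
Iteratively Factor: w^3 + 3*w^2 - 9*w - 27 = (w - 3)*(w^2 + 6*w + 9) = (w - 3)*(w + 3)*(w + 3)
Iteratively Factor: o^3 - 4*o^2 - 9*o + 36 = (o - 4)*(o^2 - 9) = (o - 4)*(o - 3)*(o + 3)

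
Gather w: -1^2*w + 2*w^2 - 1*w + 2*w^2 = 4*w^2 - 2*w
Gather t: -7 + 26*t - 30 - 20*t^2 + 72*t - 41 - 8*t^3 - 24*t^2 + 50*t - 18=-8*t^3 - 44*t^2 + 148*t - 96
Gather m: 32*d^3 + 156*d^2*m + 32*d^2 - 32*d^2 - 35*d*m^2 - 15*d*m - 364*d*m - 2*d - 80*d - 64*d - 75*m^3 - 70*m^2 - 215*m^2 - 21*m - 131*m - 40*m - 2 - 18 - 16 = 32*d^3 - 146*d - 75*m^3 + m^2*(-35*d - 285) + m*(156*d^2 - 379*d - 192) - 36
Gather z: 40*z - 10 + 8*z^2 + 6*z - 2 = 8*z^2 + 46*z - 12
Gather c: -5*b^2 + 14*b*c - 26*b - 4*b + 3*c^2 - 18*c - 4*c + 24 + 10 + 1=-5*b^2 - 30*b + 3*c^2 + c*(14*b - 22) + 35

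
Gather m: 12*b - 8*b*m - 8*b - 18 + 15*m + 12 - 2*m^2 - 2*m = 4*b - 2*m^2 + m*(13 - 8*b) - 6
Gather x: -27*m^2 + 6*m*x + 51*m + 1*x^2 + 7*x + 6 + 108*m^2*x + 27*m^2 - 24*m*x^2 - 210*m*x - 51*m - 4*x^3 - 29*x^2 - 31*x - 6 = -4*x^3 + x^2*(-24*m - 28) + x*(108*m^2 - 204*m - 24)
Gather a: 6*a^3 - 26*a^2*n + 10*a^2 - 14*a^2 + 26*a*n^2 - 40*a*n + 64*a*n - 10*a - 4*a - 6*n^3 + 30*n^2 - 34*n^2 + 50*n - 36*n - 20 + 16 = 6*a^3 + a^2*(-26*n - 4) + a*(26*n^2 + 24*n - 14) - 6*n^3 - 4*n^2 + 14*n - 4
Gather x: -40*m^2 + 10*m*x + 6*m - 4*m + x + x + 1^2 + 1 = -40*m^2 + 2*m + x*(10*m + 2) + 2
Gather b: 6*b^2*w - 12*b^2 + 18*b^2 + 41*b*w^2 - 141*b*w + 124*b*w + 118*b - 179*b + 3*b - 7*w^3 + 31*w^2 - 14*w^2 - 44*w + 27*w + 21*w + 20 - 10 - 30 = b^2*(6*w + 6) + b*(41*w^2 - 17*w - 58) - 7*w^3 + 17*w^2 + 4*w - 20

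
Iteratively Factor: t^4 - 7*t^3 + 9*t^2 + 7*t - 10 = (t - 1)*(t^3 - 6*t^2 + 3*t + 10) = (t - 1)*(t + 1)*(t^2 - 7*t + 10) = (t - 2)*(t - 1)*(t + 1)*(t - 5)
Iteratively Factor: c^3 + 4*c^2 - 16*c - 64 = (c - 4)*(c^2 + 8*c + 16) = (c - 4)*(c + 4)*(c + 4)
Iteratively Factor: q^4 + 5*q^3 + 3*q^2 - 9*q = (q)*(q^3 + 5*q^2 + 3*q - 9) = q*(q + 3)*(q^2 + 2*q - 3) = q*(q + 3)^2*(q - 1)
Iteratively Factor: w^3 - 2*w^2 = (w)*(w^2 - 2*w) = w*(w - 2)*(w)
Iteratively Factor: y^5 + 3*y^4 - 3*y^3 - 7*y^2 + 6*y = (y - 1)*(y^4 + 4*y^3 + y^2 - 6*y) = (y - 1)^2*(y^3 + 5*y^2 + 6*y) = (y - 1)^2*(y + 3)*(y^2 + 2*y) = (y - 1)^2*(y + 2)*(y + 3)*(y)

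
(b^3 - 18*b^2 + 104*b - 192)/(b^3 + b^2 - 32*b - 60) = (b^2 - 12*b + 32)/(b^2 + 7*b + 10)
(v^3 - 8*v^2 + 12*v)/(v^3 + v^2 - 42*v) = (v - 2)/(v + 7)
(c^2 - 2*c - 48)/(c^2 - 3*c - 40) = (c + 6)/(c + 5)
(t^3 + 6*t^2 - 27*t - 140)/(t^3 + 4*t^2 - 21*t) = (t^2 - t - 20)/(t*(t - 3))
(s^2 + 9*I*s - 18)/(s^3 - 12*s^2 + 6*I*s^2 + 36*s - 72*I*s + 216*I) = (s + 3*I)/(s^2 - 12*s + 36)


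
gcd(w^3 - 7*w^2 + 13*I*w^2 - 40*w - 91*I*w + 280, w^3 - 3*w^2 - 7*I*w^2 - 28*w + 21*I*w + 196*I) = w - 7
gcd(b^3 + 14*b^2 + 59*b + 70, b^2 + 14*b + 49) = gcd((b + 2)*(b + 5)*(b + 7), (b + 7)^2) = b + 7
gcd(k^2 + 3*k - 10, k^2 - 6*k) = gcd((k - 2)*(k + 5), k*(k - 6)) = 1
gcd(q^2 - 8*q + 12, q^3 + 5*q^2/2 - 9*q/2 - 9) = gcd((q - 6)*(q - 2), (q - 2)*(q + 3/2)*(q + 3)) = q - 2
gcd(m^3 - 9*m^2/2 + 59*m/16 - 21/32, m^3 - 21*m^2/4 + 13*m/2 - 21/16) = m^2 - 15*m/4 + 7/8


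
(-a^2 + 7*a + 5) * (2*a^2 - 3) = -2*a^4 + 14*a^3 + 13*a^2 - 21*a - 15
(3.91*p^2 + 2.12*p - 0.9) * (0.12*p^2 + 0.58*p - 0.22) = 0.4692*p^4 + 2.5222*p^3 + 0.2614*p^2 - 0.9884*p + 0.198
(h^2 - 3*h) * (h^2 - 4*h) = h^4 - 7*h^3 + 12*h^2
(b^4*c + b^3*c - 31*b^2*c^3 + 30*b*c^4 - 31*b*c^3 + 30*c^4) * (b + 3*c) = b^5*c + 3*b^4*c^2 + b^4*c - 31*b^3*c^3 + 3*b^3*c^2 - 63*b^2*c^4 - 31*b^2*c^3 + 90*b*c^5 - 63*b*c^4 + 90*c^5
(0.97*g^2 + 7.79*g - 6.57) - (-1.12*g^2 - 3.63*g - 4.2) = 2.09*g^2 + 11.42*g - 2.37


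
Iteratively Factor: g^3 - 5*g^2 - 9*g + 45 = (g - 3)*(g^2 - 2*g - 15) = (g - 5)*(g - 3)*(g + 3)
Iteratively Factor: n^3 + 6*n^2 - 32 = (n + 4)*(n^2 + 2*n - 8) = (n - 2)*(n + 4)*(n + 4)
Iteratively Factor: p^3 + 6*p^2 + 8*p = (p + 4)*(p^2 + 2*p) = (p + 2)*(p + 4)*(p)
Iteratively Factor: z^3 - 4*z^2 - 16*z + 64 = (z - 4)*(z^2 - 16) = (z - 4)^2*(z + 4)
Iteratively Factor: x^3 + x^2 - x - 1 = (x - 1)*(x^2 + 2*x + 1) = (x - 1)*(x + 1)*(x + 1)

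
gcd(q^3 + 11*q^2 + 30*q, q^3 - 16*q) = q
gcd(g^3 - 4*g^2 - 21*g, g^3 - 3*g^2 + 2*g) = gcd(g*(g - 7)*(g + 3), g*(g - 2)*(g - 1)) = g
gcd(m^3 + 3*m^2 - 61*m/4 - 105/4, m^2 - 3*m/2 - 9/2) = m + 3/2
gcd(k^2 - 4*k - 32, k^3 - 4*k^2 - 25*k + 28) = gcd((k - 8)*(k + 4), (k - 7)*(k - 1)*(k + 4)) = k + 4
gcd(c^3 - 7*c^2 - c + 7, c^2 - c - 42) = c - 7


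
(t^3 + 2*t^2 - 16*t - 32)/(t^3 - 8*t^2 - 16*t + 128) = (t + 2)/(t - 8)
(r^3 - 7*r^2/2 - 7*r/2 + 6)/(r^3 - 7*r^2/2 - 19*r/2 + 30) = (2*r^2 + r - 3)/(2*r^2 + r - 15)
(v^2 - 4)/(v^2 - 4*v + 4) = (v + 2)/(v - 2)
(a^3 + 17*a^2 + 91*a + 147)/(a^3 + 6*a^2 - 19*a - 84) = (a + 7)/(a - 4)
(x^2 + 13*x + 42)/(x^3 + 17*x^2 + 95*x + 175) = (x + 6)/(x^2 + 10*x + 25)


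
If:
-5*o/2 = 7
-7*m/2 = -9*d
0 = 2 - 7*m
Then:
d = 1/9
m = 2/7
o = -14/5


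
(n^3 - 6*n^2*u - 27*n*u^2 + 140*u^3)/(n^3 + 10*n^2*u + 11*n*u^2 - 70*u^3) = (-n^2 + 11*n*u - 28*u^2)/(-n^2 - 5*n*u + 14*u^2)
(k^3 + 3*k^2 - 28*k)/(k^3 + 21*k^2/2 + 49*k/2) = 2*(k - 4)/(2*k + 7)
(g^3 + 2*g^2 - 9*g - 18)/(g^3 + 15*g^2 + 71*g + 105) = (g^2 - g - 6)/(g^2 + 12*g + 35)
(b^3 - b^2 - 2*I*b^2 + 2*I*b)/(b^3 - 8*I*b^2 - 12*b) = (b - 1)/(b - 6*I)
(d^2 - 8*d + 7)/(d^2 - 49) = (d - 1)/(d + 7)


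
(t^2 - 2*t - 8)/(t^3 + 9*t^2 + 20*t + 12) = (t - 4)/(t^2 + 7*t + 6)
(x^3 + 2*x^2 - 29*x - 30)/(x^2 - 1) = (x^2 + x - 30)/(x - 1)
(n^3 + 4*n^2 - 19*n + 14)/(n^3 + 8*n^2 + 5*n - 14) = (n - 2)/(n + 2)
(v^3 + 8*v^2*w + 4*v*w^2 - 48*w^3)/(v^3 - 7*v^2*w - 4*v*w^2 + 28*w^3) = (v^2 + 10*v*w + 24*w^2)/(v^2 - 5*v*w - 14*w^2)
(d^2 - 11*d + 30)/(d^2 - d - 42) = (-d^2 + 11*d - 30)/(-d^2 + d + 42)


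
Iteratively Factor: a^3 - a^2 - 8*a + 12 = (a - 2)*(a^2 + a - 6) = (a - 2)*(a + 3)*(a - 2)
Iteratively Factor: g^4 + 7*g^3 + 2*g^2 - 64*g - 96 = (g + 4)*(g^3 + 3*g^2 - 10*g - 24) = (g + 2)*(g + 4)*(g^2 + g - 12) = (g + 2)*(g + 4)^2*(g - 3)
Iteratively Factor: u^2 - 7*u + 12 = (u - 4)*(u - 3)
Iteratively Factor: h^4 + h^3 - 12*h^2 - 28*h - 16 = (h - 4)*(h^3 + 5*h^2 + 8*h + 4) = (h - 4)*(h + 1)*(h^2 + 4*h + 4) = (h - 4)*(h + 1)*(h + 2)*(h + 2)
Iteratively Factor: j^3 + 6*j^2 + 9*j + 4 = (j + 1)*(j^2 + 5*j + 4) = (j + 1)^2*(j + 4)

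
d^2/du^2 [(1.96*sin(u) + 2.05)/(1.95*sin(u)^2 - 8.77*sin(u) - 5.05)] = (-7.45289999999999*sin(u)^5 - 64.6994400000001*sin(u)^4 + 4.273425*sin(u)^3 - 104.844735*sin(u)^2 - 53.735325*sin(u) + 182.10672)/(7.414875*sin(u)^6 - 100.043775*sin(u)^5 + 392.33259*sin(u)^4 - 156.350683*sin(u)^3 - 1016.04081*sin(u)^2 - 670.970775*sin(u) - 128.787625)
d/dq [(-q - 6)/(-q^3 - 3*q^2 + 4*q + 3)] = (q^3 + 3*q^2 - 4*q - (q + 6)*(3*q^2 + 6*q - 4) - 3)/(q^3 + 3*q^2 - 4*q - 3)^2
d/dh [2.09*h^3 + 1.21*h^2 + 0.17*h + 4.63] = 6.27*h^2 + 2.42*h + 0.17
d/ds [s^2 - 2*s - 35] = 2*s - 2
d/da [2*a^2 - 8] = 4*a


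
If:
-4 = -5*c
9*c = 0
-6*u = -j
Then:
No Solution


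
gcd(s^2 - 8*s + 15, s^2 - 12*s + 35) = s - 5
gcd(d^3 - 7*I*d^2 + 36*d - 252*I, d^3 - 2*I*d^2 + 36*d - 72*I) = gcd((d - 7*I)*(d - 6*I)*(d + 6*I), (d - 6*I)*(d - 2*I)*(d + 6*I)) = d^2 + 36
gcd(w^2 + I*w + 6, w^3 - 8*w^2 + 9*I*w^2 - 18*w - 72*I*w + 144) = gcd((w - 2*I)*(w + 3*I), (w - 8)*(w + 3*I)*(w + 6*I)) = w + 3*I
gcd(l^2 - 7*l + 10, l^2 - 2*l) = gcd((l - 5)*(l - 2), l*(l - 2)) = l - 2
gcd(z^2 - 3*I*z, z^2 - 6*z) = z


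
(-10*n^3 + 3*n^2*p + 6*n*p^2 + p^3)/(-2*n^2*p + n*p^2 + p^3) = (5*n + p)/p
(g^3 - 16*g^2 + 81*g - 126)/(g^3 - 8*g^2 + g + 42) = (g - 6)/(g + 2)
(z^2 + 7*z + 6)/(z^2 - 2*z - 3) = (z + 6)/(z - 3)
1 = 1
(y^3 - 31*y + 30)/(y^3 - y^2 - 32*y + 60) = (y - 1)/(y - 2)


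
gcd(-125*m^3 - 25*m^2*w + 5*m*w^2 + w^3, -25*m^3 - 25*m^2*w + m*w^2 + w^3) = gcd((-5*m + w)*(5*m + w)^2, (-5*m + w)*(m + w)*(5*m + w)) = -25*m^2 + w^2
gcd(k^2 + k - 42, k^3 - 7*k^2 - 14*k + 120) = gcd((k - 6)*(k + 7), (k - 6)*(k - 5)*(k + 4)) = k - 6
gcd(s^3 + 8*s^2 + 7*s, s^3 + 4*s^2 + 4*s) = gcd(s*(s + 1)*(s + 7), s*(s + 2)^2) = s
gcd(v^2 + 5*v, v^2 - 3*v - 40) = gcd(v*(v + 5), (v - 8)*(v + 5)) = v + 5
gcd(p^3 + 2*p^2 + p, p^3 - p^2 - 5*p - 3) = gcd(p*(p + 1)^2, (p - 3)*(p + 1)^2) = p^2 + 2*p + 1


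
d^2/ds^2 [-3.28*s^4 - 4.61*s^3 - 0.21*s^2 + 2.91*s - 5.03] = -39.36*s^2 - 27.66*s - 0.42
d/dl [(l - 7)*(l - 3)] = 2*l - 10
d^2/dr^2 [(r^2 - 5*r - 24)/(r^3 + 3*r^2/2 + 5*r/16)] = 256*(32*r^6 - 480*r^5 - 5358*r^4 - 9541*r^3 - 5904*r^2 - 1080*r - 75)/(r^3*(4096*r^6 + 18432*r^5 + 31488*r^4 + 25344*r^3 + 9840*r^2 + 1800*r + 125))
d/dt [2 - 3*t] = -3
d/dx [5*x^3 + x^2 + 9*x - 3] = 15*x^2 + 2*x + 9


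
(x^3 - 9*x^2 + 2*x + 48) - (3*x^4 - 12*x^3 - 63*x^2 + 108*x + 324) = -3*x^4 + 13*x^3 + 54*x^2 - 106*x - 276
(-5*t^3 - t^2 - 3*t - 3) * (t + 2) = -5*t^4 - 11*t^3 - 5*t^2 - 9*t - 6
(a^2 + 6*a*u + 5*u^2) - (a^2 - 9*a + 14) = 6*a*u + 9*a + 5*u^2 - 14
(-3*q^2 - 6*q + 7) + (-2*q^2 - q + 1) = -5*q^2 - 7*q + 8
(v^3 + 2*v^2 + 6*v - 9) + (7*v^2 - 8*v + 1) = v^3 + 9*v^2 - 2*v - 8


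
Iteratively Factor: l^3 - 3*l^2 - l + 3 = (l + 1)*(l^2 - 4*l + 3) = (l - 3)*(l + 1)*(l - 1)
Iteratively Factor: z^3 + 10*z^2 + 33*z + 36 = (z + 4)*(z^2 + 6*z + 9) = (z + 3)*(z + 4)*(z + 3)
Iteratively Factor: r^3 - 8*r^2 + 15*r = (r)*(r^2 - 8*r + 15) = r*(r - 3)*(r - 5)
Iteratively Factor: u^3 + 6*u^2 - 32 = (u - 2)*(u^2 + 8*u + 16) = (u - 2)*(u + 4)*(u + 4)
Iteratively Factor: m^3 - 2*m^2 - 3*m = (m + 1)*(m^2 - 3*m) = (m - 3)*(m + 1)*(m)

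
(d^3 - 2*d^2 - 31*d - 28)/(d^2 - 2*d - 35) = (d^2 + 5*d + 4)/(d + 5)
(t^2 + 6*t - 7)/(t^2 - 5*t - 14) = (-t^2 - 6*t + 7)/(-t^2 + 5*t + 14)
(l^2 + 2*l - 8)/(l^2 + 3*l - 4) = (l - 2)/(l - 1)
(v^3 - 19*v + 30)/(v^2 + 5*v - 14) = (v^2 + 2*v - 15)/(v + 7)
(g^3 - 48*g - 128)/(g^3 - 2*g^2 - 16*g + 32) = (g^2 - 4*g - 32)/(g^2 - 6*g + 8)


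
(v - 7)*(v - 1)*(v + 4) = v^3 - 4*v^2 - 25*v + 28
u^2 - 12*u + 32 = (u - 8)*(u - 4)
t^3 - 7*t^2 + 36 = (t - 6)*(t - 3)*(t + 2)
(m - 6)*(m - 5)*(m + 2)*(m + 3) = m^4 - 6*m^3 - 19*m^2 + 84*m + 180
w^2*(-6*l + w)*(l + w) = -6*l^2*w^2 - 5*l*w^3 + w^4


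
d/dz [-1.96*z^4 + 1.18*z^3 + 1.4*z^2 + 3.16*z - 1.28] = -7.84*z^3 + 3.54*z^2 + 2.8*z + 3.16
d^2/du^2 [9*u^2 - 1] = 18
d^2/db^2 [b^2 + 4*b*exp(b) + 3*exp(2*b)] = 4*b*exp(b) + 12*exp(2*b) + 8*exp(b) + 2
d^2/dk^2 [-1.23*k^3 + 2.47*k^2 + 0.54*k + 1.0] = 4.94 - 7.38*k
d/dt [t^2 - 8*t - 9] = 2*t - 8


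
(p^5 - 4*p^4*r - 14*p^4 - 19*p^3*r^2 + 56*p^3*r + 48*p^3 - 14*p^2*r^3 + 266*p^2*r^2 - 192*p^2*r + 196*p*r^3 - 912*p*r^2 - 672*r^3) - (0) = p^5 - 4*p^4*r - 14*p^4 - 19*p^3*r^2 + 56*p^3*r + 48*p^3 - 14*p^2*r^3 + 266*p^2*r^2 - 192*p^2*r + 196*p*r^3 - 912*p*r^2 - 672*r^3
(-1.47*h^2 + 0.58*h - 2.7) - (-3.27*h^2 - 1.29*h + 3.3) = 1.8*h^2 + 1.87*h - 6.0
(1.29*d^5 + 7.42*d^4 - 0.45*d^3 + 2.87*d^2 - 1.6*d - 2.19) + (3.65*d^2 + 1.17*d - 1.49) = 1.29*d^5 + 7.42*d^4 - 0.45*d^3 + 6.52*d^2 - 0.43*d - 3.68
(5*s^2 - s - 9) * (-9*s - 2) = -45*s^3 - s^2 + 83*s + 18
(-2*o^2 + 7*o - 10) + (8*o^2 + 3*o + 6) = 6*o^2 + 10*o - 4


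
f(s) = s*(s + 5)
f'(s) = 2*s + 5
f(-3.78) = -4.61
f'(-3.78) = -2.56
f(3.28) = 27.16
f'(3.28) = 11.56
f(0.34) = 1.82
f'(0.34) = 5.68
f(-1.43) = -5.11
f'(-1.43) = 2.14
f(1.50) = 9.75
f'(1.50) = 8.00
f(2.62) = 19.96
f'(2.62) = 10.24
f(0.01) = 0.05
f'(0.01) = 5.02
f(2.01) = 14.09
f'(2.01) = 9.02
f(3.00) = 24.00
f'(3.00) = 11.00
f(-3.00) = -6.00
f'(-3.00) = -1.00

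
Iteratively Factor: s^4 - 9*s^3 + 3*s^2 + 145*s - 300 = (s - 3)*(s^3 - 6*s^2 - 15*s + 100) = (s - 3)*(s + 4)*(s^2 - 10*s + 25) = (s - 5)*(s - 3)*(s + 4)*(s - 5)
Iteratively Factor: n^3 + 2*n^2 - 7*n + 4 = (n - 1)*(n^2 + 3*n - 4) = (n - 1)*(n + 4)*(n - 1)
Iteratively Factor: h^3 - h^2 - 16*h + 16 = (h - 4)*(h^2 + 3*h - 4) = (h - 4)*(h + 4)*(h - 1)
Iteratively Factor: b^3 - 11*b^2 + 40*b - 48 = (b - 4)*(b^2 - 7*b + 12) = (b - 4)*(b - 3)*(b - 4)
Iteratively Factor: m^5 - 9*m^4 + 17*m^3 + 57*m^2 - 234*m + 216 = (m - 2)*(m^4 - 7*m^3 + 3*m^2 + 63*m - 108) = (m - 4)*(m - 2)*(m^3 - 3*m^2 - 9*m + 27) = (m - 4)*(m - 3)*(m - 2)*(m^2 - 9) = (m - 4)*(m - 3)*(m - 2)*(m + 3)*(m - 3)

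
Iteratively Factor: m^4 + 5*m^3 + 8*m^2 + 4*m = (m + 2)*(m^3 + 3*m^2 + 2*m) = (m + 1)*(m + 2)*(m^2 + 2*m) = (m + 1)*(m + 2)^2*(m)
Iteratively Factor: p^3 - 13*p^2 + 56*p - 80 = (p - 5)*(p^2 - 8*p + 16) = (p - 5)*(p - 4)*(p - 4)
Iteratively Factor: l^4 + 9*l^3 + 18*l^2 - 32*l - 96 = (l + 4)*(l^3 + 5*l^2 - 2*l - 24) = (l - 2)*(l + 4)*(l^2 + 7*l + 12) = (l - 2)*(l + 3)*(l + 4)*(l + 4)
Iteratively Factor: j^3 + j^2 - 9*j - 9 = (j + 1)*(j^2 - 9) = (j + 1)*(j + 3)*(j - 3)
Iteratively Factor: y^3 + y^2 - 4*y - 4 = (y - 2)*(y^2 + 3*y + 2) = (y - 2)*(y + 2)*(y + 1)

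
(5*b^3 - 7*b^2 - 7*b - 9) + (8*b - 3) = 5*b^3 - 7*b^2 + b - 12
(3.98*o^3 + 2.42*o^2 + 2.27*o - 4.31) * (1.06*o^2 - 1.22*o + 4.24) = 4.2188*o^5 - 2.2904*o^4 + 16.329*o^3 + 2.9228*o^2 + 14.883*o - 18.2744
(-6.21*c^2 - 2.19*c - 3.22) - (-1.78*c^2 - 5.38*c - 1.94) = -4.43*c^2 + 3.19*c - 1.28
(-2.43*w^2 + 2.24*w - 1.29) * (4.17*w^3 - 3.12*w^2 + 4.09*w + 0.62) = -10.1331*w^5 + 16.9224*w^4 - 22.3068*w^3 + 11.6798*w^2 - 3.8873*w - 0.7998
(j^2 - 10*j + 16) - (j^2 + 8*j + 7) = 9 - 18*j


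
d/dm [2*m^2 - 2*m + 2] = 4*m - 2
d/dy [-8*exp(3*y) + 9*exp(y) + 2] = (9 - 24*exp(2*y))*exp(y)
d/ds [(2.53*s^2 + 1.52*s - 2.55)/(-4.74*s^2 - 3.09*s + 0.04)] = (-0.6129*s^2 - 23.9716*s - 7.8187)/(22.4676*s^4 + 29.2932*s^3 + 9.1689*s^2 - 0.2472*s + 0.0016)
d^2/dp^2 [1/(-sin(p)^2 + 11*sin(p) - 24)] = (4*sin(p)^4 - 33*sin(p)^3 + 19*sin(p)^2 + 330*sin(p) - 194)/(sin(p)^2 - 11*sin(p) + 24)^3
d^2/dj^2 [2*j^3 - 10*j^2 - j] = 12*j - 20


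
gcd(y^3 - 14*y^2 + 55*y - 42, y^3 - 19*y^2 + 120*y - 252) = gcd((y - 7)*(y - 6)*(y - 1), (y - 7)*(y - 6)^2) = y^2 - 13*y + 42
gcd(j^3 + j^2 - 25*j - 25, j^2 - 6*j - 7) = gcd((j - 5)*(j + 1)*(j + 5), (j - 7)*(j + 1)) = j + 1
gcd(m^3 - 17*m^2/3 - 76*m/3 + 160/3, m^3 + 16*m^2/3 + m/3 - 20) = m^2 + 7*m/3 - 20/3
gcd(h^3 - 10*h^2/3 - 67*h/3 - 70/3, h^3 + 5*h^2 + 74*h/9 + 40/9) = h^2 + 11*h/3 + 10/3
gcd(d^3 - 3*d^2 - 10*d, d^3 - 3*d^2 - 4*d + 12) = d + 2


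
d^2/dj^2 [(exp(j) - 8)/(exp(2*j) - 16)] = (8*(4 - exp(j))*(exp(2*j) - 16)*exp(j) + 8*(exp(j) - 8)*exp(3*j) + (exp(2*j) - 16)^2)*exp(j)/(exp(2*j) - 16)^3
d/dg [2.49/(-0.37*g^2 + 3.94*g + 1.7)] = (1.8426*g - 9.8106)/(-0.37*g^2 + 3.94*g + 1.7)^2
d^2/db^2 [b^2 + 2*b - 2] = 2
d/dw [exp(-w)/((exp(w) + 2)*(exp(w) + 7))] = (-3*exp(2*w) - 18*exp(w) - 14)*exp(-w)/(exp(4*w) + 18*exp(3*w) + 109*exp(2*w) + 252*exp(w) + 196)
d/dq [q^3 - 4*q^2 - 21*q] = 3*q^2 - 8*q - 21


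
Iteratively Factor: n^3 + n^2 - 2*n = (n + 2)*(n^2 - n) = (n - 1)*(n + 2)*(n)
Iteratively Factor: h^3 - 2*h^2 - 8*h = (h)*(h^2 - 2*h - 8) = h*(h + 2)*(h - 4)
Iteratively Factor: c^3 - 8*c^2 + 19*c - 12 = (c - 1)*(c^2 - 7*c + 12) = (c - 4)*(c - 1)*(c - 3)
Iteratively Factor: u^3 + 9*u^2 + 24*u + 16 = (u + 4)*(u^2 + 5*u + 4) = (u + 4)^2*(u + 1)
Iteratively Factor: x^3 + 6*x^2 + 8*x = (x)*(x^2 + 6*x + 8) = x*(x + 4)*(x + 2)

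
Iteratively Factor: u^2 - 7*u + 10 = (u - 5)*(u - 2)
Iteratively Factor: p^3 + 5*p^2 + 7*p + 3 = (p + 3)*(p^2 + 2*p + 1) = (p + 1)*(p + 3)*(p + 1)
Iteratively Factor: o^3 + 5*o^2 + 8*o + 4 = (o + 2)*(o^2 + 3*o + 2) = (o + 1)*(o + 2)*(o + 2)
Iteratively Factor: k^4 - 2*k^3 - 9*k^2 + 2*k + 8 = (k - 1)*(k^3 - k^2 - 10*k - 8) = (k - 1)*(k + 2)*(k^2 - 3*k - 4) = (k - 1)*(k + 1)*(k + 2)*(k - 4)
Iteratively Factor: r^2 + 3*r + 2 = (r + 2)*(r + 1)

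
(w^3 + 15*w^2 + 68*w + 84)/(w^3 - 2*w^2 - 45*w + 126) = (w^2 + 8*w + 12)/(w^2 - 9*w + 18)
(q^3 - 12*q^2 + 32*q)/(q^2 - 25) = q*(q^2 - 12*q + 32)/(q^2 - 25)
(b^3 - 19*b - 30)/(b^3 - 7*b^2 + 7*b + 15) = (b^2 + 5*b + 6)/(b^2 - 2*b - 3)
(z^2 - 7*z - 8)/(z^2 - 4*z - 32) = (z + 1)/(z + 4)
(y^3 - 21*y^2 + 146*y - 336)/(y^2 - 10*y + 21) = (y^2 - 14*y + 48)/(y - 3)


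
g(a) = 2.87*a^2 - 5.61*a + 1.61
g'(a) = 5.74*a - 5.61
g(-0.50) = 5.13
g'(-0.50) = -8.48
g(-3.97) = 69.12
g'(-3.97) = -28.40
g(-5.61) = 123.41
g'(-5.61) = -37.81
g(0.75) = -0.98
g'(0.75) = -1.30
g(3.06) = 11.32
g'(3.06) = 11.95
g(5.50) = 57.57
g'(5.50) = 25.96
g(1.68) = 0.29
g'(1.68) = 4.03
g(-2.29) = 29.51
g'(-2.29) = -18.75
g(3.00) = 10.61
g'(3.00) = 11.61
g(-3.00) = 44.27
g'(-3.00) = -22.83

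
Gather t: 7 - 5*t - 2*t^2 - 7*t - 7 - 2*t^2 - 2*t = -4*t^2 - 14*t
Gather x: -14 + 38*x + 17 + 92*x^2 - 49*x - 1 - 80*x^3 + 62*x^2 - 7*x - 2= -80*x^3 + 154*x^2 - 18*x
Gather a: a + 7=a + 7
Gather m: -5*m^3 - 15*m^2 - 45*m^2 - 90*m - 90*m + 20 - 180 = -5*m^3 - 60*m^2 - 180*m - 160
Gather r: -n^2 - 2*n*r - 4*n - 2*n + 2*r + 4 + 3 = -n^2 - 6*n + r*(2 - 2*n) + 7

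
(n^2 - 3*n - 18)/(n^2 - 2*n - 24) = (n + 3)/(n + 4)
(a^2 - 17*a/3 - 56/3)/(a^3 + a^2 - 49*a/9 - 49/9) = 3*(a - 8)/(3*a^2 - 4*a - 7)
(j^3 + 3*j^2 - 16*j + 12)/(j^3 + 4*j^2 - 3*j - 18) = (j^2 + 5*j - 6)/(j^2 + 6*j + 9)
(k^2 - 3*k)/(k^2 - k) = (k - 3)/(k - 1)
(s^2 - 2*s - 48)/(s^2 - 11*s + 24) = (s + 6)/(s - 3)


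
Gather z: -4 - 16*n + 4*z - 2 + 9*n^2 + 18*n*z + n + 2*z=9*n^2 - 15*n + z*(18*n + 6) - 6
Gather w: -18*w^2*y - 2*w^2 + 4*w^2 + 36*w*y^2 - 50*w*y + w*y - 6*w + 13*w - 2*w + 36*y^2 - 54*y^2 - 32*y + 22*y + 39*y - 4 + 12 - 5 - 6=w^2*(2 - 18*y) + w*(36*y^2 - 49*y + 5) - 18*y^2 + 29*y - 3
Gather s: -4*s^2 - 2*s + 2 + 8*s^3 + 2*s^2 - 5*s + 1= 8*s^3 - 2*s^2 - 7*s + 3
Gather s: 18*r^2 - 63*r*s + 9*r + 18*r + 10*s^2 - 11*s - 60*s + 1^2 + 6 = 18*r^2 + 27*r + 10*s^2 + s*(-63*r - 71) + 7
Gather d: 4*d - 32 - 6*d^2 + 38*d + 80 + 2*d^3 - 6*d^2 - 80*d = 2*d^3 - 12*d^2 - 38*d + 48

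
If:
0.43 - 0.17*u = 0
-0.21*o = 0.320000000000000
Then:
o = -1.52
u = 2.53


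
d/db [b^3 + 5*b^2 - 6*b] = 3*b^2 + 10*b - 6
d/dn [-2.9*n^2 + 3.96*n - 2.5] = 3.96 - 5.8*n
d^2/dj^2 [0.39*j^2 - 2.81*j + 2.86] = 0.780000000000000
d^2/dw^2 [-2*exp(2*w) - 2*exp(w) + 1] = (-8*exp(w) - 2)*exp(w)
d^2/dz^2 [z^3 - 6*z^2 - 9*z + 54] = 6*z - 12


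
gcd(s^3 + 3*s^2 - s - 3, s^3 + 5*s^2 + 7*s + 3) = s^2 + 4*s + 3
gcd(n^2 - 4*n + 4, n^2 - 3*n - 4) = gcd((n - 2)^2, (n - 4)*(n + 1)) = 1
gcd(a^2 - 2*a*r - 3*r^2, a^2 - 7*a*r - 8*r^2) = a + r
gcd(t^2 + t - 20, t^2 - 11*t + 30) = 1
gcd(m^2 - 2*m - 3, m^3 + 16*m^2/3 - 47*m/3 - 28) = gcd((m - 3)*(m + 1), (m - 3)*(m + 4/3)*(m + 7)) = m - 3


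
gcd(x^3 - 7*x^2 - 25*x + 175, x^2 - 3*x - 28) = x - 7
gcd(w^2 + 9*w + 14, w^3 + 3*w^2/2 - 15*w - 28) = w + 2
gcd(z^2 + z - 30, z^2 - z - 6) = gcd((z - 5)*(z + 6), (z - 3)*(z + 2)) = 1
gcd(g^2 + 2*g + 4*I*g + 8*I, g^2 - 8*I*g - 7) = 1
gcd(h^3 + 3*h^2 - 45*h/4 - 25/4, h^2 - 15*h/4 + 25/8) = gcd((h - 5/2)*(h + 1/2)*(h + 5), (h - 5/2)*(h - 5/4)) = h - 5/2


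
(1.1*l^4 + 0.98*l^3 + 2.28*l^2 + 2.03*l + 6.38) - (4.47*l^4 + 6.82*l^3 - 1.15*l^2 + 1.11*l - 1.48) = -3.37*l^4 - 5.84*l^3 + 3.43*l^2 + 0.92*l + 7.86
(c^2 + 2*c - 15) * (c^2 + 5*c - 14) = c^4 + 7*c^3 - 19*c^2 - 103*c + 210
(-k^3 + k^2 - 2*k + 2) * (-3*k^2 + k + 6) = 3*k^5 - 4*k^4 + k^3 - 2*k^2 - 10*k + 12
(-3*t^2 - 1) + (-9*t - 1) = -3*t^2 - 9*t - 2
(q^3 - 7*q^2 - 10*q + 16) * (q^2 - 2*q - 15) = q^5 - 9*q^4 - 11*q^3 + 141*q^2 + 118*q - 240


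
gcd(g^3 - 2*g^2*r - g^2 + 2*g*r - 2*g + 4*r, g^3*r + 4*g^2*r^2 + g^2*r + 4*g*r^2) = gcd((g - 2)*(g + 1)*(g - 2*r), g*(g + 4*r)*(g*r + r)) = g + 1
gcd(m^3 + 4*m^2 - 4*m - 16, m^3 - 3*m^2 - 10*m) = m + 2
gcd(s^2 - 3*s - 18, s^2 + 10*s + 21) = s + 3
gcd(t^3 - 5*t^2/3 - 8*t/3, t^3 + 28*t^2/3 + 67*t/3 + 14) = t + 1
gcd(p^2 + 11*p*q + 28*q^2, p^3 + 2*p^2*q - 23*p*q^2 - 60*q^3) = p + 4*q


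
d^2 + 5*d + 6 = (d + 2)*(d + 3)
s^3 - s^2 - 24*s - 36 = (s - 6)*(s + 2)*(s + 3)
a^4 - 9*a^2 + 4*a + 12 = (a - 2)^2*(a + 1)*(a + 3)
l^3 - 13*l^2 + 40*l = l*(l - 8)*(l - 5)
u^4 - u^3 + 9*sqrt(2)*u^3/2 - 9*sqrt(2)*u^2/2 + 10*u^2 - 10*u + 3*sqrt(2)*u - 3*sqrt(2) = (u - 1)*(u + sqrt(2)/2)*(u + sqrt(2))*(u + 3*sqrt(2))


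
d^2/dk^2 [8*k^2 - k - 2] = 16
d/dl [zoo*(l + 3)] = zoo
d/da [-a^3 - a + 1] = -3*a^2 - 1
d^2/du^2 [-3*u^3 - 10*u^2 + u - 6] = -18*u - 20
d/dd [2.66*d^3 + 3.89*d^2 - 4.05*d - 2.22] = 7.98*d^2 + 7.78*d - 4.05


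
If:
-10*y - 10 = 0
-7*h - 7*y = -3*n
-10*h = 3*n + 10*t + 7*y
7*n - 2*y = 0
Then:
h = 43/49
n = -2/7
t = -9/98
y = -1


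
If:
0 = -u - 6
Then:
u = -6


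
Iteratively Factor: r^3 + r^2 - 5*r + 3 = (r - 1)*(r^2 + 2*r - 3) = (r - 1)^2*(r + 3)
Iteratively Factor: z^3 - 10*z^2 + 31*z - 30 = (z - 5)*(z^2 - 5*z + 6) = (z - 5)*(z - 2)*(z - 3)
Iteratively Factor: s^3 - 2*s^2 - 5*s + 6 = (s - 1)*(s^2 - s - 6) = (s - 1)*(s + 2)*(s - 3)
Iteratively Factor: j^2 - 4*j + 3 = (j - 1)*(j - 3)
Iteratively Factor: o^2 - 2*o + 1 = (o - 1)*(o - 1)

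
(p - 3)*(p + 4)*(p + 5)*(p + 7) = p^4 + 13*p^3 + 35*p^2 - 109*p - 420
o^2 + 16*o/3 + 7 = (o + 7/3)*(o + 3)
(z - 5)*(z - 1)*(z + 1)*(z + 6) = z^4 + z^3 - 31*z^2 - z + 30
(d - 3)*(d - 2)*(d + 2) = d^3 - 3*d^2 - 4*d + 12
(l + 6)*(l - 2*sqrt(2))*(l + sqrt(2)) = l^3 - sqrt(2)*l^2 + 6*l^2 - 6*sqrt(2)*l - 4*l - 24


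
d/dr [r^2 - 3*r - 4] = 2*r - 3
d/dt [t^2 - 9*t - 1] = 2*t - 9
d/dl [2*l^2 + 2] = 4*l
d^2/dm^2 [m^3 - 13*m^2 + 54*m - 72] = 6*m - 26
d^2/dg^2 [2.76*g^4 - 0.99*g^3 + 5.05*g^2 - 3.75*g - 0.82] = 33.12*g^2 - 5.94*g + 10.1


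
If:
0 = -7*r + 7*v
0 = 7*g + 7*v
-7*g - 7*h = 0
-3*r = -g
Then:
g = 0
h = 0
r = 0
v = 0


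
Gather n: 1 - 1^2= 0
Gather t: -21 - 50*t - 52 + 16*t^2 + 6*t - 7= 16*t^2 - 44*t - 80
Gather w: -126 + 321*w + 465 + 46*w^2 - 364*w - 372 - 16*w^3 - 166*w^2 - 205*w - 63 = -16*w^3 - 120*w^2 - 248*w - 96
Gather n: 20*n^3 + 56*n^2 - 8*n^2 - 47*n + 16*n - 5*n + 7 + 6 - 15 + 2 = 20*n^3 + 48*n^2 - 36*n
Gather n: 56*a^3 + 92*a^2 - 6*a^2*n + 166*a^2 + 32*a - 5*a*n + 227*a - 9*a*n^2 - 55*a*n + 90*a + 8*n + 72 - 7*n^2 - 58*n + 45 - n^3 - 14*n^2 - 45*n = 56*a^3 + 258*a^2 + 349*a - n^3 + n^2*(-9*a - 21) + n*(-6*a^2 - 60*a - 95) + 117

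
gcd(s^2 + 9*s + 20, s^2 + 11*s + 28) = s + 4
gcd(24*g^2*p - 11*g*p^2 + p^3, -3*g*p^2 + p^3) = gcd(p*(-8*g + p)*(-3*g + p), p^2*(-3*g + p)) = -3*g*p + p^2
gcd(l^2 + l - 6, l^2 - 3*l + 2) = l - 2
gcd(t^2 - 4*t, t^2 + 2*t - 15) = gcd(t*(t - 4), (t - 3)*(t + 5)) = 1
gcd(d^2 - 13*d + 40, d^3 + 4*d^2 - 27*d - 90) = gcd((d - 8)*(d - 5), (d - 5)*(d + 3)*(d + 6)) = d - 5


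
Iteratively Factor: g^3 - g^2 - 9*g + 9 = (g + 3)*(g^2 - 4*g + 3) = (g - 1)*(g + 3)*(g - 3)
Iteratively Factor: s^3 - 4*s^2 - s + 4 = (s + 1)*(s^2 - 5*s + 4) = (s - 1)*(s + 1)*(s - 4)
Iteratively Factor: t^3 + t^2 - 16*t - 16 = (t + 1)*(t^2 - 16) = (t + 1)*(t + 4)*(t - 4)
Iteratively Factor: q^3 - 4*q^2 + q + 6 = (q - 3)*(q^2 - q - 2) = (q - 3)*(q + 1)*(q - 2)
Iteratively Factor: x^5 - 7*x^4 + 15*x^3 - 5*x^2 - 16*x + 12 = (x + 1)*(x^4 - 8*x^3 + 23*x^2 - 28*x + 12) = (x - 2)*(x + 1)*(x^3 - 6*x^2 + 11*x - 6) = (x - 2)*(x - 1)*(x + 1)*(x^2 - 5*x + 6) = (x - 2)^2*(x - 1)*(x + 1)*(x - 3)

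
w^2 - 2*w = w*(w - 2)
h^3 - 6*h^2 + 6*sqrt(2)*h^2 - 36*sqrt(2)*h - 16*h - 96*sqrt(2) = (h - 8)*(h + 2)*(h + 6*sqrt(2))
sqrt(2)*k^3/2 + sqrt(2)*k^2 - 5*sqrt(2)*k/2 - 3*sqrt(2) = (k - 2)*(k + 3)*(sqrt(2)*k/2 + sqrt(2)/2)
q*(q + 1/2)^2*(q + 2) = q^4 + 3*q^3 + 9*q^2/4 + q/2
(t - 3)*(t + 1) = t^2 - 2*t - 3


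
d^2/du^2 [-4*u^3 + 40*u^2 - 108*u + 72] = 80 - 24*u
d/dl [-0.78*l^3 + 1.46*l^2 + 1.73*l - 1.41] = -2.34*l^2 + 2.92*l + 1.73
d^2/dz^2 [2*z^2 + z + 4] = 4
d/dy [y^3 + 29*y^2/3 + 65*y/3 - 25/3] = 3*y^2 + 58*y/3 + 65/3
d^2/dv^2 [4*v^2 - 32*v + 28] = 8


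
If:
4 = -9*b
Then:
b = -4/9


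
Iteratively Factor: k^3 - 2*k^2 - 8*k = (k - 4)*(k^2 + 2*k) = (k - 4)*(k + 2)*(k)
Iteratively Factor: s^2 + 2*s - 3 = (s - 1)*(s + 3)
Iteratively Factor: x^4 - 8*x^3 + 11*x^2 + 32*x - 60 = (x - 2)*(x^3 - 6*x^2 - x + 30) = (x - 3)*(x - 2)*(x^2 - 3*x - 10) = (x - 5)*(x - 3)*(x - 2)*(x + 2)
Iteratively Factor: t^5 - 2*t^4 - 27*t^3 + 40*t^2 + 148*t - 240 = (t + 3)*(t^4 - 5*t^3 - 12*t^2 + 76*t - 80) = (t - 2)*(t + 3)*(t^3 - 3*t^2 - 18*t + 40) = (t - 5)*(t - 2)*(t + 3)*(t^2 + 2*t - 8) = (t - 5)*(t - 2)^2*(t + 3)*(t + 4)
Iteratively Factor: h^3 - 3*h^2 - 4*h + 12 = (h + 2)*(h^2 - 5*h + 6) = (h - 3)*(h + 2)*(h - 2)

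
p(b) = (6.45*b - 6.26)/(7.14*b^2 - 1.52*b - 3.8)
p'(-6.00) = -0.03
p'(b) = (1.52 - 14.28*b)*(6.45*b - 6.26)/(7.14*b^2 - 1.52*b - 3.8)^2 + 6.45/(7.14*b^2 - 1.52*b - 3.8) = (-46.053*b^2 + 89.3928*b - 34.0252)/(50.9796*b^4 - 21.7056*b^3 - 51.9536*b^2 + 11.552*b + 14.44)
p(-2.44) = -0.52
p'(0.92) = 12.94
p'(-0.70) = -204.91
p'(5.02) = -0.03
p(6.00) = 0.13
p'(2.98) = -0.06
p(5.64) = 0.14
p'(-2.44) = -0.29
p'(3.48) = -0.05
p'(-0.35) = -12.39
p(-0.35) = 3.56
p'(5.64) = -0.02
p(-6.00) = -0.17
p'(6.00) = -0.02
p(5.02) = 0.16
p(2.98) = 0.24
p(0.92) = -0.39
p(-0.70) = -14.13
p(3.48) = 0.21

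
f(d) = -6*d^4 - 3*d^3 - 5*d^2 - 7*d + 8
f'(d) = -24*d^3 - 9*d^2 - 10*d - 7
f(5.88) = -7988.26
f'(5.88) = -5256.11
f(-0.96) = 7.67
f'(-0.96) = 15.54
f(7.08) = -16432.81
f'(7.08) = -9046.42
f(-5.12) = -3807.75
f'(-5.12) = 3029.50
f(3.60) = -1229.74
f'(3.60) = -1279.38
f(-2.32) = -139.03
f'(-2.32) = 267.45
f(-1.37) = -5.22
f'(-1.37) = 51.52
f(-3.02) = -432.92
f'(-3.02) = 602.16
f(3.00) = -625.00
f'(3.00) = -766.00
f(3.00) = -625.00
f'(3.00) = -766.00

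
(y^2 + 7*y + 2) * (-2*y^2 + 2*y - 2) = -2*y^4 - 12*y^3 + 8*y^2 - 10*y - 4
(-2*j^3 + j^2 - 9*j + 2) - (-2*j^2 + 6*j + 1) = -2*j^3 + 3*j^2 - 15*j + 1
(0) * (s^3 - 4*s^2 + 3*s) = 0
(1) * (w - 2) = w - 2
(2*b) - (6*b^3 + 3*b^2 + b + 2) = -6*b^3 - 3*b^2 + b - 2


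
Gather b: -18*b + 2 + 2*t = -18*b + 2*t + 2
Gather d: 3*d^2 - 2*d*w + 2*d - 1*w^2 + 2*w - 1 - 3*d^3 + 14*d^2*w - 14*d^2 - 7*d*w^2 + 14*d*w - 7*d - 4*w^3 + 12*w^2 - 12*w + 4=-3*d^3 + d^2*(14*w - 11) + d*(-7*w^2 + 12*w - 5) - 4*w^3 + 11*w^2 - 10*w + 3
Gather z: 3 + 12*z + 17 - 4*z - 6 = 8*z + 14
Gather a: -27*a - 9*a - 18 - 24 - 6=-36*a - 48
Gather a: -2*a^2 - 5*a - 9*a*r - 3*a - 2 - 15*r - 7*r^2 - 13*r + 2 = -2*a^2 + a*(-9*r - 8) - 7*r^2 - 28*r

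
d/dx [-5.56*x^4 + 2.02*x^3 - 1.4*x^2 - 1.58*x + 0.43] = -22.24*x^3 + 6.06*x^2 - 2.8*x - 1.58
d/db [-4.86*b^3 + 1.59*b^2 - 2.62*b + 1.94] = -14.58*b^2 + 3.18*b - 2.62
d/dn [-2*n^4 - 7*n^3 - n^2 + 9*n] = -8*n^3 - 21*n^2 - 2*n + 9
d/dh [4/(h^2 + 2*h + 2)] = 8*(-h - 1)/(h^2 + 2*h + 2)^2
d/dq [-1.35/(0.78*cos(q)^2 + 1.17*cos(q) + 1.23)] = -(2.106*cos(q) + 1.5795)*sin(q)/(0.78*cos(q)^2 + 1.17*cos(q) + 1.23)^2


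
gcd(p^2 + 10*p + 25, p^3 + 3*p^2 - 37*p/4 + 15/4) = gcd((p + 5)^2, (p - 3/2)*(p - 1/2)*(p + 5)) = p + 5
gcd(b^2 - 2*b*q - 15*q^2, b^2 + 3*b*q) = b + 3*q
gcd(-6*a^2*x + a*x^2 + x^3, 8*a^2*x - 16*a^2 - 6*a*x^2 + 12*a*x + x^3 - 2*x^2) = -2*a + x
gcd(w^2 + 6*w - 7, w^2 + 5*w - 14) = w + 7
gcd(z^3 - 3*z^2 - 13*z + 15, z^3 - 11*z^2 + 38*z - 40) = z - 5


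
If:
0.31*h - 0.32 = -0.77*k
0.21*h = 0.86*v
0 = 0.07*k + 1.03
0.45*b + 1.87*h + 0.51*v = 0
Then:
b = -166.57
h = 37.58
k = -14.71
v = 9.18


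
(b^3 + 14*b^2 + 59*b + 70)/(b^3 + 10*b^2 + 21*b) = (b^2 + 7*b + 10)/(b*(b + 3))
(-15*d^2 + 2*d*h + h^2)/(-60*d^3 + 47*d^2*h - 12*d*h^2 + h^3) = (5*d + h)/(20*d^2 - 9*d*h + h^2)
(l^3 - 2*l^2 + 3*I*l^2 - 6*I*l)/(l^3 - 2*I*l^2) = (l^2 + l*(-2 + 3*I) - 6*I)/(l*(l - 2*I))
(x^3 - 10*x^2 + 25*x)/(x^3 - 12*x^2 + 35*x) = (x - 5)/(x - 7)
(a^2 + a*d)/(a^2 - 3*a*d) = (a + d)/(a - 3*d)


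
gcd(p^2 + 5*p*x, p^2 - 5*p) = p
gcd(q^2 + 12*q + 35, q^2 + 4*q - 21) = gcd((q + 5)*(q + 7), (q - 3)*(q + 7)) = q + 7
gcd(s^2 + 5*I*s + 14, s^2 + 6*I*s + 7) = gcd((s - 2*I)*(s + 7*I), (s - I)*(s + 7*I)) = s + 7*I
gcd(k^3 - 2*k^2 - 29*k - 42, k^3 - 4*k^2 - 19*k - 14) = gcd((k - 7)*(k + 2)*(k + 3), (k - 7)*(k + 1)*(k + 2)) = k^2 - 5*k - 14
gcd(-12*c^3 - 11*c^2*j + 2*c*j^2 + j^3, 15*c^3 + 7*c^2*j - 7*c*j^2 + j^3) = 3*c^2 + 2*c*j - j^2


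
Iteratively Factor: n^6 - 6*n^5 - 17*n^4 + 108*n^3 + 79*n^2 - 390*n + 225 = (n + 3)*(n^5 - 9*n^4 + 10*n^3 + 78*n^2 - 155*n + 75) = (n - 1)*(n + 3)*(n^4 - 8*n^3 + 2*n^2 + 80*n - 75) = (n - 1)*(n + 3)^2*(n^3 - 11*n^2 + 35*n - 25) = (n - 5)*(n - 1)*(n + 3)^2*(n^2 - 6*n + 5) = (n - 5)*(n - 1)^2*(n + 3)^2*(n - 5)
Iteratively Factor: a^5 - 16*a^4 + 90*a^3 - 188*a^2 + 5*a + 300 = (a - 5)*(a^4 - 11*a^3 + 35*a^2 - 13*a - 60) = (a - 5)*(a - 4)*(a^3 - 7*a^2 + 7*a + 15) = (a - 5)^2*(a - 4)*(a^2 - 2*a - 3) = (a - 5)^2*(a - 4)*(a + 1)*(a - 3)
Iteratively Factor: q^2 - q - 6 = (q - 3)*(q + 2)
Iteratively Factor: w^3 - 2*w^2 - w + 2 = (w - 2)*(w^2 - 1) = (w - 2)*(w - 1)*(w + 1)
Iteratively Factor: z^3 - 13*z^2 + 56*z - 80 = (z - 4)*(z^2 - 9*z + 20) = (z - 4)^2*(z - 5)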